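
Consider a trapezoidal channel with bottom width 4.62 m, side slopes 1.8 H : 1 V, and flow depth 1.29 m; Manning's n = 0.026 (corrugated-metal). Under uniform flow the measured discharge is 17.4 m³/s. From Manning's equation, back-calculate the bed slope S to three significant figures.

0.00293

A = (b + z·y)·y = (4.62 + 1.8×1.29)×1.29 = 8.955 m²
P = b + 2y√(1+z²) = 4.62 + 2×1.29×√(1+1.8²) = 9.933 m
R = A/P = 8.955/9.933 = 0.9016 m
S = (Q·n / (1·A·R^(2/3)))² = (17.4×0.026 / (1×8.955×0.9333))² = 0.002930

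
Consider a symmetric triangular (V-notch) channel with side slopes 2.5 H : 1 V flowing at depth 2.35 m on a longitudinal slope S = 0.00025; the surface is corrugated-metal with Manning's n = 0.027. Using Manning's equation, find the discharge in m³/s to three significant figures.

A = z·y² = 2.5×2.35² = 13.81 m²
P = 2y√(1+z²) = 2×2.35×√(1+2.5²) = 12.66 m
R = A/P = 13.81/12.66 = 1.091 m
Q = (1/n)·A·R^(2/3)·S^(1/2) = (1/0.027) × 13.81 × 1.091^(2/3) × 0.00025^(1/2) = 8.568 m³/s

8.57 m³/s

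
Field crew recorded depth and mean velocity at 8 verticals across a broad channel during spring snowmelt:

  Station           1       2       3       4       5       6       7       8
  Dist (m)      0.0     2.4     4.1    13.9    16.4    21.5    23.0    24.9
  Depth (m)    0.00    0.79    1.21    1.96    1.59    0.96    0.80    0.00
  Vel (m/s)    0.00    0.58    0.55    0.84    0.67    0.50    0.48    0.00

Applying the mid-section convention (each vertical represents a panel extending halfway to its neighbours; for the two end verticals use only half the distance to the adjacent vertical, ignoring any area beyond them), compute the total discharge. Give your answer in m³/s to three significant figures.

w_2 = (4.1 − 0.0)/2 = 2.05 m; q_2 = 0.58 × 0.79 × 2.05 = 0.9393 m³/s
w_3 = (13.9 − 2.4)/2 = 5.75 m; q_3 = 0.55 × 1.21 × 5.75 = 3.827 m³/s
w_4 = (16.4 − 4.1)/2 = 6.15 m; q_4 = 0.84 × 1.96 × 6.15 = 10.13 m³/s
w_5 = (21.5 − 13.9)/2 = 3.8 m; q_5 = 0.67 × 1.59 × 3.8 = 4.048 m³/s
w_6 = (23.0 − 16.4)/2 = 3.3 m; q_6 = 0.50 × 0.96 × 3.3 = 1.584 m³/s
w_7 = (24.9 − 21.5)/2 = 1.7 m; q_7 = 0.48 × 0.80 × 1.7 = 0.6528 m³/s
Stations 1, 8 contribute zero (depth or velocity is 0).
Q = Σ qᵢ = 21.18 m³/s

21.2 m³/s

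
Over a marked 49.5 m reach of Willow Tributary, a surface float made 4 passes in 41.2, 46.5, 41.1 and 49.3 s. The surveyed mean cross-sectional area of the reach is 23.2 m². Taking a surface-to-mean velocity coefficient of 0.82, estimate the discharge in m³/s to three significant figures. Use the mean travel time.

t̄ = (41.2 + 46.5 + 41.1 + 49.3) / 4 = 44.525 s
v_surface = L / t̄ = 49.5 / 44.525 = 1.112 m/s
v_mean = 0.82 × 1.112 = 0.9116 m/s
Q = A × v_mean = 23.2 × 0.9116 = 21.15 m³/s

21.1 m³/s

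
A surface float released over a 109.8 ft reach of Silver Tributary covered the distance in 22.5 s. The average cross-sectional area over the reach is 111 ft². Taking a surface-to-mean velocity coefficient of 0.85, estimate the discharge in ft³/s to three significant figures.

v_surface = L / t̄ = 109.8 / 22.5 = 4.880 ft/s
v_mean = 0.85 × 4.880 = 4.148 ft/s
Q = A × v_mean = 111 × 4.148 = 460.4 ft³/s

460 ft³/s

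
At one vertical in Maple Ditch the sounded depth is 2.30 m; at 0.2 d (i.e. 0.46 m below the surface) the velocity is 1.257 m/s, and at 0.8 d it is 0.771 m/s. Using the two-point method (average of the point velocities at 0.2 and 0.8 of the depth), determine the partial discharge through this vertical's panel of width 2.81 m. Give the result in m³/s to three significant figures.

6.55 m³/s

v̄ = (1.257 + 0.771) / 2 = 1.014 m/s
q = v̄ × d × w = 1.014 × 2.30 × 2.81 = 6.553 m³/s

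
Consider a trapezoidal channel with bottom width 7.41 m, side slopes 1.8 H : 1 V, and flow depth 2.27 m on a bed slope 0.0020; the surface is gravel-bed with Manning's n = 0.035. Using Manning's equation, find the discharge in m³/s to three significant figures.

A = (b + z·y)·y = (7.41 + 1.8×2.27)×2.27 = 26.10 m²
P = b + 2y√(1+z²) = 7.41 + 2×2.27×√(1+1.8²) = 16.76 m
R = A/P = 26.10/16.76 = 1.557 m
Q = (1/n)·A·R^(2/3)·S^(1/2) = (1/0.035) × 26.10 × 1.557^(2/3) × 0.0020^(1/2) = 44.80 m³/s

44.8 m³/s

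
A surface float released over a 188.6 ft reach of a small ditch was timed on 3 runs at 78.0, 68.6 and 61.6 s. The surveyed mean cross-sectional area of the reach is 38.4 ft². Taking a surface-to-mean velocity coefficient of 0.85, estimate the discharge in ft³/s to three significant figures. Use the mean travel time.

t̄ = (78.0 + 68.6 + 61.6) / 3 = 69.4 s
v_surface = L / t̄ = 188.6 / 69.4 = 2.718 ft/s
v_mean = 0.85 × 2.718 = 2.310 ft/s
Q = A × v_mean = 38.4 × 2.310 = 88.70 ft³/s

88.7 ft³/s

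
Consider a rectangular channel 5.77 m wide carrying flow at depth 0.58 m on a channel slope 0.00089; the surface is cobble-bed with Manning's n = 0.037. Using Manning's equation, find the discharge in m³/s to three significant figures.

1.66 m³/s

A = b·y = 5.77 × 0.58 = 3.347 m²
P = b + 2y = 5.77 + 2×0.58 = 6.930 m
R = A/P = 3.347/6.930 = 0.4829 m
Q = (1/n)·A·R^(2/3)·S^(1/2) = (1/0.037) × 3.347 × 0.4829^(2/3) × 0.00089^(1/2) = 1.661 m³/s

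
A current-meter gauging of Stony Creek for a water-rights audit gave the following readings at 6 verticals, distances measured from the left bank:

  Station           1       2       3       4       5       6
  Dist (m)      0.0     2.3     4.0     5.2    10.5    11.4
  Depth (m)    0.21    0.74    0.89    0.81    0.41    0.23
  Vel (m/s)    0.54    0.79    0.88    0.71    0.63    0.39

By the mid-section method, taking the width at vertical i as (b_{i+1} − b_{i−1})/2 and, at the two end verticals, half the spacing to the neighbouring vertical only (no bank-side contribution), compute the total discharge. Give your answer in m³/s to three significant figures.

w_1 = (2.3 − 0.0)/2 = 1.15 m; q_1 = 0.54 × 0.21 × 1.15 = 0.1304 m³/s
w_2 = (4.0 − 0.0)/2 = 2 m; q_2 = 0.79 × 0.74 × 2 = 1.169 m³/s
w_3 = (5.2 − 2.3)/2 = 1.45 m; q_3 = 0.88 × 0.89 × 1.45 = 1.136 m³/s
w_4 = (10.5 − 4.0)/2 = 3.25 m; q_4 = 0.71 × 0.81 × 3.25 = 1.869 m³/s
w_5 = (11.4 − 5.2)/2 = 3.1 m; q_5 = 0.63 × 0.41 × 3.1 = 0.8007 m³/s
w_6 = (11.4 − 10.5)/2 = 0.45 m; q_6 = 0.39 × 0.23 × 0.45 = 0.04037 m³/s
Q = Σ qᵢ = 5.145 m³/s

5.15 m³/s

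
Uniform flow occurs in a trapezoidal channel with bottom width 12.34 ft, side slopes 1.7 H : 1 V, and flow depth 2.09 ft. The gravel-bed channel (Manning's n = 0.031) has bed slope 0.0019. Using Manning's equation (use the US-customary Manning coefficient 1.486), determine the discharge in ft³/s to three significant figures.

A = (b + z·y)·y = (12.34 + 1.7×2.09)×2.09 = 33.22 ft²
P = b + 2y√(1+z²) = 12.34 + 2×2.09×√(1+1.7²) = 20.58 ft
R = A/P = 33.22/20.58 = 1.614 ft
Q = (1.486/n)·A·R^(2/3)·S^(1/2) = (1.486/0.031) × 33.22 × 1.614^(2/3) × 0.0019^(1/2) = 95.48 ft³/s

95.5 ft³/s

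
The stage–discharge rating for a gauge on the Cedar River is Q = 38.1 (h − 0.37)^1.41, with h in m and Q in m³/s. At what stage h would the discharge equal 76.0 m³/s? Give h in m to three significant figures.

h − h₀ = (Q/C)^(1/b) = (76.0/38.1)^(1/1.41) = 1.632 m
h = 0.37 + 1.632 = 2.002 m

2.00 m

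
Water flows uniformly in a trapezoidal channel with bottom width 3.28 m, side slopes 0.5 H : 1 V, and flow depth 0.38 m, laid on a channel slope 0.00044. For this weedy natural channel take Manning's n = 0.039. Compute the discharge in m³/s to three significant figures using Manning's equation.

A = (b + z·y)·y = (3.28 + 0.5×0.38)×0.38 = 1.319 m²
P = b + 2y√(1+z²) = 3.28 + 2×0.38×√(1+0.5²) = 4.130 m
R = A/P = 1.319/4.130 = 0.3193 m
Q = (1/n)·A·R^(2/3)·S^(1/2) = (1/0.039) × 1.319 × 0.3193^(2/3) × 0.00044^(1/2) = 0.3313 m³/s

0.331 m³/s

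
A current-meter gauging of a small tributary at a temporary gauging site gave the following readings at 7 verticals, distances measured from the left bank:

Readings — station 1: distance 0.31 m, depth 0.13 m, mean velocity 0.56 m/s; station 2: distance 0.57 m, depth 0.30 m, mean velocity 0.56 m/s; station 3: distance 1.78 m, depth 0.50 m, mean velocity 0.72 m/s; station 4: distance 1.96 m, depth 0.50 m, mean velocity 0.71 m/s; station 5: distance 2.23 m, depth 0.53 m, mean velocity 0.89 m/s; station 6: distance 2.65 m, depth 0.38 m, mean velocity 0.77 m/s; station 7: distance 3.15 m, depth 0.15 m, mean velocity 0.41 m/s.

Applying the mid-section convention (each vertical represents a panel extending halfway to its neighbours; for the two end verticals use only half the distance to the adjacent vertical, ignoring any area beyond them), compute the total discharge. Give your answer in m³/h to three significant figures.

w_1 = (0.57 − 0.31)/2 = 0.13 m; q_1 = 0.56 × 0.13 × 0.13 = 0.009464 m³/s
w_2 = (1.78 − 0.31)/2 = 0.735 m; q_2 = 0.56 × 0.30 × 0.735 = 0.1235 m³/s
w_3 = (1.96 − 0.57)/2 = 0.695 m; q_3 = 0.72 × 0.50 × 0.695 = 0.2502 m³/s
w_4 = (2.23 − 1.78)/2 = 0.225 m; q_4 = 0.71 × 0.50 × 0.225 = 0.07988 m³/s
w_5 = (2.65 − 1.96)/2 = 0.345 m; q_5 = 0.89 × 0.53 × 0.345 = 0.1627 m³/s
w_6 = (3.15 − 2.23)/2 = 0.46 m; q_6 = 0.77 × 0.38 × 0.46 = 0.1346 m³/s
w_7 = (3.15 − 2.65)/2 = 0.25 m; q_7 = 0.41 × 0.15 × 0.25 = 0.01538 m³/s
Q = Σ qᵢ = 0.7757 m³/s
= 0.7757 × 3600 = 2793 m³/h

2790 m³/h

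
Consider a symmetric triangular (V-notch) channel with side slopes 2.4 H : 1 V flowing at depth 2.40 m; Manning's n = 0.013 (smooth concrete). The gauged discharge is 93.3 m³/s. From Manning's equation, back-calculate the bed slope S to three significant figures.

0.00672

A = z·y² = 2.4×2.40² = 13.82 m²
P = 2y√(1+z²) = 2×2.40×√(1+2.4²) = 12.48 m
R = A/P = 13.82/12.48 = 1.108 m
S = (Q·n / (1·A·R^(2/3)))² = (93.3×0.013 / (1×13.82×1.071))² = 0.006717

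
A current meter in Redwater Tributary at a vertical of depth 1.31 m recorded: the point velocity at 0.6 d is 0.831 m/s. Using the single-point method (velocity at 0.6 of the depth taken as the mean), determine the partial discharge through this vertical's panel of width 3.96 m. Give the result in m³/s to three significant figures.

4.31 m³/s

v̄ = v₀.₆ = 0.831 m/s
q = v̄ × d × w = 0.8310 × 1.31 × 3.96 = 4.311 m³/s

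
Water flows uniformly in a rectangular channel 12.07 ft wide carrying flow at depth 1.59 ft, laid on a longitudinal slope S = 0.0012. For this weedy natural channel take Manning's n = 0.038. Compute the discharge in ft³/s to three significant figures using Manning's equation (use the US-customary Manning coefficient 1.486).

A = b·y = 12.07 × 1.59 = 19.19 ft²
P = b + 2y = 12.07 + 2×1.59 = 15.25 ft
R = A/P = 19.19/15.25 = 1.258 ft
Q = (1.486/n)·A·R^(2/3)·S^(1/2) = (1.486/0.038) × 19.19 × 1.258^(2/3) × 0.0012^(1/2) = 30.30 ft³/s

30.3 ft³/s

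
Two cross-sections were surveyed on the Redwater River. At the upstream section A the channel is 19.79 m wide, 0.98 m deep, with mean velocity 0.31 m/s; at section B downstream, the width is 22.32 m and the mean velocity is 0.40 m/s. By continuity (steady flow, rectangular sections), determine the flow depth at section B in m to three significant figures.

0.673 m

Q = A₁V₁ = (19.79×0.98) × 0.31 = 6.012 m³/s
d₂ = Q/(b₂ V₂) = 6.012/(22.32×0.40) = 0.6734 m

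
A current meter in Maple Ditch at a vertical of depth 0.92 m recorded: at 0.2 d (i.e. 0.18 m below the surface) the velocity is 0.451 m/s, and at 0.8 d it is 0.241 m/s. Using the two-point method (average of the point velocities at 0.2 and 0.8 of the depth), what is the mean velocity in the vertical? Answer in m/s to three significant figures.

0.346 m/s

v̄ = (0.451 + 0.241) / 2 = 0.3460 m/s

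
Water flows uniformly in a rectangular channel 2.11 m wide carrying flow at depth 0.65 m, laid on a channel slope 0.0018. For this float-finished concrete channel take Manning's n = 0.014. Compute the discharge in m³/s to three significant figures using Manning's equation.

2.26 m³/s

A = b·y = 2.11 × 0.65 = 1.372 m²
P = b + 2y = 2.11 + 2×0.65 = 3.410 m
R = A/P = 1.372/3.410 = 0.4022 m
Q = (1/n)·A·R^(2/3)·S^(1/2) = (1/0.014) × 1.372 × 0.4022^(2/3) × 0.0018^(1/2) = 2.265 m³/s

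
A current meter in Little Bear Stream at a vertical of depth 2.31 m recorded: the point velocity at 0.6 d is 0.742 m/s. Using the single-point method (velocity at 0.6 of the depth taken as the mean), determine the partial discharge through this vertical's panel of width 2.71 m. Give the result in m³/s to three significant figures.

4.64 m³/s

v̄ = v₀.₆ = 0.742 m/s
q = v̄ × d × w = 0.7420 × 2.31 × 2.71 = 4.645 m³/s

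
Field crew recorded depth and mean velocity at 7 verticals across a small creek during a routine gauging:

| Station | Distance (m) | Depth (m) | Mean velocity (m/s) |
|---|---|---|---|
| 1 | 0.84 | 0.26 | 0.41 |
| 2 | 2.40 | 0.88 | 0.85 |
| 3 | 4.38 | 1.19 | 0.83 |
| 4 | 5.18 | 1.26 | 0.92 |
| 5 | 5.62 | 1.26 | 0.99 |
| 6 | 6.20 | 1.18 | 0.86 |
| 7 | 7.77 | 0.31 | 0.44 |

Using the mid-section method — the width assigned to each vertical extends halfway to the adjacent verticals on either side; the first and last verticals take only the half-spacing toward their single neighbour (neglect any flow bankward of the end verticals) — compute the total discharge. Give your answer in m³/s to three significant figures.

w_1 = (2.40 − 0.84)/2 = 0.78 m; q_1 = 0.41 × 0.26 × 0.78 = 0.08315 m³/s
w_2 = (4.38 − 0.84)/2 = 1.77 m; q_2 = 0.85 × 0.88 × 1.77 = 1.324 m³/s
w_3 = (5.18 − 2.40)/2 = 1.39 m; q_3 = 0.83 × 1.19 × 1.39 = 1.373 m³/s
w_4 = (5.62 − 4.38)/2 = 0.62 m; q_4 = 0.92 × 1.26 × 0.62 = 0.7187 m³/s
w_5 = (6.20 − 5.18)/2 = 0.51 m; q_5 = 0.99 × 1.26 × 0.51 = 0.6362 m³/s
w_6 = (7.77 − 5.62)/2 = 1.075 m; q_6 = 0.86 × 1.18 × 1.075 = 1.091 m³/s
w_7 = (7.77 − 6.20)/2 = 0.785 m; q_7 = 0.44 × 0.31 × 0.785 = 0.1071 m³/s
Q = Σ qᵢ = 5.333 m³/s

5.33 m³/s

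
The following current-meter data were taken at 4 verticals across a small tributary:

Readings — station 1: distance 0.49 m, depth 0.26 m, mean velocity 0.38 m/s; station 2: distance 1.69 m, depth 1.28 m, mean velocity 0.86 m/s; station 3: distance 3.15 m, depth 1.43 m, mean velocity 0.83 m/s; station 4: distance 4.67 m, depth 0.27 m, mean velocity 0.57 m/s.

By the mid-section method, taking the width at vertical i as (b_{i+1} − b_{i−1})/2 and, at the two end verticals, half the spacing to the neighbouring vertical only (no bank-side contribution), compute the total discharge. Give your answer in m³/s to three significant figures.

w_1 = (1.69 − 0.49)/2 = 0.6 m; q_1 = 0.38 × 0.26 × 0.6 = 0.05928 m³/s
w_2 = (3.15 − 0.49)/2 = 1.33 m; q_2 = 0.86 × 1.28 × 1.33 = 1.464 m³/s
w_3 = (4.67 − 1.69)/2 = 1.49 m; q_3 = 0.83 × 1.43 × 1.49 = 1.768 m³/s
w_4 = (4.67 − 3.15)/2 = 0.76 m; q_4 = 0.57 × 0.27 × 0.76 = 0.1170 m³/s
Q = Σ qᵢ = 3.409 m³/s

3.41 m³/s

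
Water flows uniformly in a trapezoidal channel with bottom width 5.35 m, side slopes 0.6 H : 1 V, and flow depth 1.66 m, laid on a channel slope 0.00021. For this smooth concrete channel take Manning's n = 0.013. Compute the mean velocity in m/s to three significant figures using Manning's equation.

1.22 m/s

A = (b + z·y)·y = (5.35 + 0.6×1.66)×1.66 = 10.53 m²
P = b + 2y√(1+z²) = 5.35 + 2×1.66×√(1+0.6²) = 9.222 m
R = A/P = 10.53/9.222 = 1.142 m
Q = (1/n)·A·R^(2/3)·S^(1/2) = (1/0.013) × 10.53 × 1.142^(2/3) × 0.00021^(1/2) = 12.83 m³/s
V = Q/A = 12.83/10.53 = 1.218 m/s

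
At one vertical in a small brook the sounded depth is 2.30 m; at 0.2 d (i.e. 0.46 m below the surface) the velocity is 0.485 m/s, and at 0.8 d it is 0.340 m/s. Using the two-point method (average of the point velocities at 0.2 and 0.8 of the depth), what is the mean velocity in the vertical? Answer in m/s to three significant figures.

v̄ = (0.485 + 0.340) / 2 = 0.4125 m/s

0.413 m/s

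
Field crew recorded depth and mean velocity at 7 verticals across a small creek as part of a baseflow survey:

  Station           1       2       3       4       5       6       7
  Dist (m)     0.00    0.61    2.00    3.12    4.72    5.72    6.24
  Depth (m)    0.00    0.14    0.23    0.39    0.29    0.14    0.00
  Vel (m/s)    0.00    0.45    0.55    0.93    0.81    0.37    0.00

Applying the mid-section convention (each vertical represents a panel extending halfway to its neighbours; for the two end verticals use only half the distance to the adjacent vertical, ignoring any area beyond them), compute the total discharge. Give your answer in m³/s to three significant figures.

w_2 = (2.00 − 0.00)/2 = 1 m; q_2 = 0.45 × 0.14 × 1 = 0.06300 m³/s
w_3 = (3.12 − 0.61)/2 = 1.255 m; q_3 = 0.55 × 0.23 × 1.255 = 0.1588 m³/s
w_4 = (4.72 − 2.00)/2 = 1.36 m; q_4 = 0.93 × 0.39 × 1.36 = 0.4933 m³/s
w_5 = (5.72 − 3.12)/2 = 1.3 m; q_5 = 0.81 × 0.29 × 1.3 = 0.3054 m³/s
w_6 = (6.24 − 4.72)/2 = 0.76 m; q_6 = 0.37 × 0.14 × 0.76 = 0.03937 m³/s
Stations 1, 7 contribute zero (depth or velocity is 0).
Q = Σ qᵢ = 1.060 m³/s

1.06 m³/s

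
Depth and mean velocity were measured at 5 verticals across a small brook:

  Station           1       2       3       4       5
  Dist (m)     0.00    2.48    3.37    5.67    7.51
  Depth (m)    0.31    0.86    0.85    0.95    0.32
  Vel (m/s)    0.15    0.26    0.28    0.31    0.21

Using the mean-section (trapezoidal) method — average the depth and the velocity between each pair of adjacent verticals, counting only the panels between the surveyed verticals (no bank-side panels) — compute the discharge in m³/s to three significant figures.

Panel 1-2: Δb = 2.48 m, d̄ = (0.31+0.86)/2 = 0.585, v̄ = (0.15+0.26)/2 = 0.205 → q = 2.48×0.585×0.205 = 0.2974 m³/s
Panel 2-3: Δb = 0.89 m, d̄ = (0.86+0.85)/2 = 0.855, v̄ = (0.26+0.28)/2 = 0.27 → q = 0.89×0.855×0.27 = 0.2055 m³/s
Panel 3-4: Δb = 2.3 m, d̄ = (0.85+0.95)/2 = 0.9, v̄ = (0.28+0.31)/2 = 0.295 → q = 2.3×0.9×0.295 = 0.6107 m³/s
Panel 4-5: Δb = 1.84 m, d̄ = (0.95+0.32)/2 = 0.635, v̄ = (0.31+0.21)/2 = 0.26 → q = 1.84×0.635×0.26 = 0.3038 m³/s
Q = Σ q = 1.417 m³/s

1.42 m³/s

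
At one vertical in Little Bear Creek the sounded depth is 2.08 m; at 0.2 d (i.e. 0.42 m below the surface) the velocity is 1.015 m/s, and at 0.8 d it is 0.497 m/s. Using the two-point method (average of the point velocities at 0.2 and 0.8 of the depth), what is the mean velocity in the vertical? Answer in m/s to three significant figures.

0.756 m/s

v̄ = (1.015 + 0.497) / 2 = 0.7560 m/s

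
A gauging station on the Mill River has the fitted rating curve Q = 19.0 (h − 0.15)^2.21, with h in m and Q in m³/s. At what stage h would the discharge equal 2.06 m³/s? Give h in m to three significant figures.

0.516 m

h − h₀ = (Q/C)^(1/b) = (2.06/19.0)^(1/2.21) = 0.3659 m
h = 0.15 + 0.3659 = 0.5159 m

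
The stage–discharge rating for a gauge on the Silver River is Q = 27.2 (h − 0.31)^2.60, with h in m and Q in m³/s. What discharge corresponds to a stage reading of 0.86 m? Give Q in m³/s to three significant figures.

5.75 m³/s

Q = 27.2 × (0.86 − 0.31)^2.60 = 27.2 × 0.55^2.60 = 5.748 m³/s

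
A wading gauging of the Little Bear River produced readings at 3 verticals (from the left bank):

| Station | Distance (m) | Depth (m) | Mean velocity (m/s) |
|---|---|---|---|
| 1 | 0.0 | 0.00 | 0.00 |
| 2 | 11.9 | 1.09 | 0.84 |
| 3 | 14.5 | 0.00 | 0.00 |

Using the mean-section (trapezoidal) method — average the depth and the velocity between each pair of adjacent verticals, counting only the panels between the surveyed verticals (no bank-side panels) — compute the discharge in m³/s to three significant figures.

3.32 m³/s

Panel 1-2: Δb = 11.9 m, d̄ = (0.00+1.09)/2 = 0.545, v̄ = (0.00+0.84)/2 = 0.42 → q = 11.9×0.545×0.42 = 2.724 m³/s
Panel 2-3: Δb = 2.6 m, d̄ = (1.09+0.00)/2 = 0.545, v̄ = (0.84+0.00)/2 = 0.42 → q = 2.6×0.545×0.42 = 0.5951 m³/s
Q = Σ q = 3.319 m³/s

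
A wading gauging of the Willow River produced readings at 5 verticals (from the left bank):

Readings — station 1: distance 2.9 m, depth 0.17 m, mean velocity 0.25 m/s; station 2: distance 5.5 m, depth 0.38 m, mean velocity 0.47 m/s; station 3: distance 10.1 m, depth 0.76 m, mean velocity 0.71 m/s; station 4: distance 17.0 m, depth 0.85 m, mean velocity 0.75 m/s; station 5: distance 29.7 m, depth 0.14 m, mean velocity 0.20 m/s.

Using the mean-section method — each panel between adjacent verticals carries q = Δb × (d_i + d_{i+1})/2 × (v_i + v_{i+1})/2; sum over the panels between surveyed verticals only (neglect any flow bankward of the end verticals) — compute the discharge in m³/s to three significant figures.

Panel 1-2: Δb = 2.6 m, d̄ = (0.17+0.38)/2 = 0.275, v̄ = (0.25+0.47)/2 = 0.36 → q = 2.6×0.275×0.36 = 0.2574 m³/s
Panel 2-3: Δb = 4.6 m, d̄ = (0.38+0.76)/2 = 0.57, v̄ = (0.47+0.71)/2 = 0.59 → q = 4.6×0.57×0.59 = 1.547 m³/s
Panel 3-4: Δb = 6.9 m, d̄ = (0.76+0.85)/2 = 0.805, v̄ = (0.71+0.75)/2 = 0.73 → q = 6.9×0.805×0.73 = 4.055 m³/s
Panel 4-5: Δb = 12.7 m, d̄ = (0.85+0.14)/2 = 0.495, v̄ = (0.75+0.20)/2 = 0.475 → q = 12.7×0.495×0.475 = 2.986 m³/s
Q = Σ q = 8.845 m³/s

8.85 m³/s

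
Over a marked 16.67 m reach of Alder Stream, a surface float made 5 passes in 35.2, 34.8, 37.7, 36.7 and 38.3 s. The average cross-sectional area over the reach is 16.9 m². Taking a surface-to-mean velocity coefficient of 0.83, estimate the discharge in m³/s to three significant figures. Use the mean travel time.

t̄ = (35.2 + 34.8 + 37.7 + 36.7 + 38.3) / 5 = 36.54 s
v_surface = L / t̄ = 16.67 / 36.54 = 0.4562 m/s
v_mean = 0.83 × 0.4562 = 0.3787 m/s
Q = A × v_mean = 16.9 × 0.3787 = 6.399 m³/s

6.40 m³/s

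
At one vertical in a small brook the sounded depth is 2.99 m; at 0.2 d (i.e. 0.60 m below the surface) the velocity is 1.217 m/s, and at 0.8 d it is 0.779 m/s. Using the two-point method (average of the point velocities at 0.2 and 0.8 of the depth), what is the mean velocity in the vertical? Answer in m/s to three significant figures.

v̄ = (1.217 + 0.779) / 2 = 0.9980 m/s

0.998 m/s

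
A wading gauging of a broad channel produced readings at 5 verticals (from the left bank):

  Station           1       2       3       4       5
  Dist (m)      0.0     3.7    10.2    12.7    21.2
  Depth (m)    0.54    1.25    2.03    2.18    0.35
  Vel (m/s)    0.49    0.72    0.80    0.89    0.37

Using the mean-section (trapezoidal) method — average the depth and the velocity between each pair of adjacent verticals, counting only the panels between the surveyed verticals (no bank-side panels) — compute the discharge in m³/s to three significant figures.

21.3 m³/s

Panel 1-2: Δb = 3.7 m, d̄ = (0.54+1.25)/2 = 0.895, v̄ = (0.49+0.72)/2 = 0.605 → q = 3.7×0.895×0.605 = 2.003 m³/s
Panel 2-3: Δb = 6.5 m, d̄ = (1.25+2.03)/2 = 1.64, v̄ = (0.72+0.80)/2 = 0.76 → q = 6.5×1.64×0.76 = 8.102 m³/s
Panel 3-4: Δb = 2.5 m, d̄ = (2.03+2.18)/2 = 2.105, v̄ = (0.80+0.89)/2 = 0.845 → q = 2.5×2.105×0.845 = 4.447 m³/s
Panel 4-5: Δb = 8.5 m, d̄ = (2.18+0.35)/2 = 1.265, v̄ = (0.89+0.37)/2 = 0.63 → q = 8.5×1.265×0.63 = 6.774 m³/s
Q = Σ q = 21.33 m³/s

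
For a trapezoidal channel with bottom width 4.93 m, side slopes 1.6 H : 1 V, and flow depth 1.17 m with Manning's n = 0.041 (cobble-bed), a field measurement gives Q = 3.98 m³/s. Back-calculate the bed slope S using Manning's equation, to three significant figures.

A = (b + z·y)·y = (4.93 + 1.6×1.17)×1.17 = 7.958 m²
P = b + 2y√(1+z²) = 4.93 + 2×1.17×√(1+1.6²) = 9.345 m
R = A/P = 7.958/9.345 = 0.8516 m
S = (Q·n / (1·A·R^(2/3)))² = (3.98×0.041 / (1×7.958×0.8984))² = 0.0005208

0.000521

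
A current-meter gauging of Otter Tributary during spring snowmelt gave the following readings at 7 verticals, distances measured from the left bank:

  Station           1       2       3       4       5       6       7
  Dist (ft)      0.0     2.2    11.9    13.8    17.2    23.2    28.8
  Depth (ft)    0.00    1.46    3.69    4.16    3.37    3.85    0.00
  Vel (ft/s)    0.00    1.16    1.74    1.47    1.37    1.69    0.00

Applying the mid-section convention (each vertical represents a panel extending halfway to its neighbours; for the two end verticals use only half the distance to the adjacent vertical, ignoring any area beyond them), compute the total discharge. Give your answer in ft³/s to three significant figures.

w_2 = (11.9 − 0.0)/2 = 5.95 ft; q_2 = 1.16 × 1.46 × 5.95 = 10.08 ft³/s
w_3 = (13.8 − 2.2)/2 = 5.8 ft; q_3 = 1.74 × 3.69 × 5.8 = 37.24 ft³/s
w_4 = (17.2 − 11.9)/2 = 2.65 ft; q_4 = 1.47 × 4.16 × 2.65 = 16.21 ft³/s
w_5 = (23.2 − 13.8)/2 = 4.7 ft; q_5 = 1.37 × 3.37 × 4.7 = 21.70 ft³/s
w_6 = (28.8 − 17.2)/2 = 5.8 ft; q_6 = 1.69 × 3.85 × 5.8 = 37.74 ft³/s
Stations 1, 7 contribute zero (depth or velocity is 0).
Q = Σ qᵢ = 123.0 ft³/s

123 ft³/s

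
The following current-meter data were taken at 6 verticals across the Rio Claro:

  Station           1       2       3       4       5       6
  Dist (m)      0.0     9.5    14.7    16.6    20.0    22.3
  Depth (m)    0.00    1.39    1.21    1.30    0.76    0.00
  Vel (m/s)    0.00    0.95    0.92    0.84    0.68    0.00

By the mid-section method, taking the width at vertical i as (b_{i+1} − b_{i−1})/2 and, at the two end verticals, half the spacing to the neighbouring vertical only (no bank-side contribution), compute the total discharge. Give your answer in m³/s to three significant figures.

w_2 = (14.7 − 0.0)/2 = 7.35 m; q_2 = 0.95 × 1.39 × 7.35 = 9.706 m³/s
w_3 = (16.6 − 9.5)/2 = 3.55 m; q_3 = 0.92 × 1.21 × 3.55 = 3.952 m³/s
w_4 = (20.0 − 14.7)/2 = 2.65 m; q_4 = 0.84 × 1.30 × 2.65 = 2.894 m³/s
w_5 = (22.3 − 16.6)/2 = 2.85 m; q_5 = 0.68 × 0.76 × 2.85 = 1.473 m³/s
Stations 1, 6 contribute zero (depth or velocity is 0).
Q = Σ qᵢ = 18.02 m³/s

18.0 m³/s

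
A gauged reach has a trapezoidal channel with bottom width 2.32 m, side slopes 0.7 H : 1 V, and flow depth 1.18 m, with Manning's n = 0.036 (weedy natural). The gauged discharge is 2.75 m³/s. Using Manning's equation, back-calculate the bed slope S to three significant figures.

A = (b + z·y)·y = (2.32 + 0.7×1.18)×1.18 = 3.712 m²
P = b + 2y√(1+z²) = 2.32 + 2×1.18×√(1+0.7²) = 5.201 m
R = A/P = 3.712/5.201 = 0.7138 m
S = (Q·n / (1·A·R^(2/3)))² = (2.75×0.036 / (1×3.712×0.7987))² = 0.001115

0.00111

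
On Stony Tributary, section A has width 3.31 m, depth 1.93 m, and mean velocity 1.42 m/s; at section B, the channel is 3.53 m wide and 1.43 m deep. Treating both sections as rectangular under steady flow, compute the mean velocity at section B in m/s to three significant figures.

1.80 m/s

Q = A₁V₁ = (3.31×1.93) × 1.42 = 9.071 m³/s
A₂ = 3.53 × 1.43 = 5.048 m²
V₂ = Q/A₂ = 9.071/5.048 = 1.797 m/s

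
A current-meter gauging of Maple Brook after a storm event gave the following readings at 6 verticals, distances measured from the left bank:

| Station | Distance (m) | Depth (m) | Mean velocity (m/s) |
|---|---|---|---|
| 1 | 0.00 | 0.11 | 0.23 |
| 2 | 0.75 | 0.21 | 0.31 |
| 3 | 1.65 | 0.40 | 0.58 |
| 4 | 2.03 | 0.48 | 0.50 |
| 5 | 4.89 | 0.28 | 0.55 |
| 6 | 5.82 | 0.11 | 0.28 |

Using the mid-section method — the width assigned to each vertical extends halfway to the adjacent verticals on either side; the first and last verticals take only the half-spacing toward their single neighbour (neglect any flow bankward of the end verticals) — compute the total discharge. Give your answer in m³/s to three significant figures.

0.907 m³/s

w_1 = (0.75 − 0.00)/2 = 0.375 m; q_1 = 0.23 × 0.11 × 0.375 = 0.009488 m³/s
w_2 = (1.65 − 0.00)/2 = 0.825 m; q_2 = 0.31 × 0.21 × 0.825 = 0.05371 m³/s
w_3 = (2.03 − 0.75)/2 = 0.64 m; q_3 = 0.58 × 0.40 × 0.64 = 0.1485 m³/s
w_4 = (4.89 − 1.65)/2 = 1.62 m; q_4 = 0.50 × 0.48 × 1.62 = 0.3888 m³/s
w_5 = (5.82 − 2.03)/2 = 1.895 m; q_5 = 0.55 × 0.28 × 1.895 = 0.2918 m³/s
w_6 = (5.82 − 4.89)/2 = 0.465 m; q_6 = 0.28 × 0.11 × 0.465 = 0.01432 m³/s
Q = Σ qᵢ = 0.9066 m³/s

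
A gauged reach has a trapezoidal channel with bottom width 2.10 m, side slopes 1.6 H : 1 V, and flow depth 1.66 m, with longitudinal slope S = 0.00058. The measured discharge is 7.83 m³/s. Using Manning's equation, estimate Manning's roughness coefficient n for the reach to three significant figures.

A = (b + z·y)·y = (2.10 + 1.6×1.66)×1.66 = 7.895 m²
P = b + 2y√(1+z²) = 2.10 + 2×1.66×√(1+1.6²) = 8.364 m
R = A/P = 7.895/8.364 = 0.9439 m
n = (1/Q)·A·R^(2/3)·S^(1/2) = (1/7.83) × 7.895 × 0.9622 × 0.02408 = 0.02337

0.0234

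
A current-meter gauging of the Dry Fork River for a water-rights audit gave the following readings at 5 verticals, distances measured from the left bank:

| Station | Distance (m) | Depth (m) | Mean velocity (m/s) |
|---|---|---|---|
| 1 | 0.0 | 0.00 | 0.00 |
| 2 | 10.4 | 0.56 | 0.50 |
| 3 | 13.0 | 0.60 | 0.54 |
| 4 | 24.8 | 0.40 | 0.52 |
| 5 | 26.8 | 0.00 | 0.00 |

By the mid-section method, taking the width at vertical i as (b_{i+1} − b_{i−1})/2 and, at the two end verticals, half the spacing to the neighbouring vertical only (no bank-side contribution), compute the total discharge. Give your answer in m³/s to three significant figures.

w_2 = (13.0 − 0.0)/2 = 6.5 m; q_2 = 0.50 × 0.56 × 6.5 = 1.820 m³/s
w_3 = (24.8 − 10.4)/2 = 7.2 m; q_3 = 0.54 × 0.60 × 7.2 = 2.333 m³/s
w_4 = (26.8 − 13.0)/2 = 6.9 m; q_4 = 0.52 × 0.40 × 6.9 = 1.435 m³/s
Stations 1, 5 contribute zero (depth or velocity is 0).
Q = Σ qᵢ = 5.588 m³/s

5.59 m³/s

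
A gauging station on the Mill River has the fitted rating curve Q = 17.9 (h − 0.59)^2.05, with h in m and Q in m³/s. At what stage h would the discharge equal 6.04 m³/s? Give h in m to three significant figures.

h − h₀ = (Q/C)^(1/b) = (6.04/17.9)^(1/2.05) = 0.5886 m
h = 0.59 + 0.5886 = 1.179 m

1.18 m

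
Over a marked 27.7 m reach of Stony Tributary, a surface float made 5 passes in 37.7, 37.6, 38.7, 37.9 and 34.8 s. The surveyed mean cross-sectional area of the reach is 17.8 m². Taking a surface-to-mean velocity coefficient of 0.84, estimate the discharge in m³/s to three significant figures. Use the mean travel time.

t̄ = (37.7 + 37.6 + 38.7 + 37.9 + 34.8) / 5 = 37.34 s
v_surface = L / t̄ = 27.7 / 37.34 = 0.7418 m/s
v_mean = 0.84 × 0.7418 = 0.6231 m/s
Q = A × v_mean = 17.8 × 0.6231 = 11.09 m³/s

11.1 m³/s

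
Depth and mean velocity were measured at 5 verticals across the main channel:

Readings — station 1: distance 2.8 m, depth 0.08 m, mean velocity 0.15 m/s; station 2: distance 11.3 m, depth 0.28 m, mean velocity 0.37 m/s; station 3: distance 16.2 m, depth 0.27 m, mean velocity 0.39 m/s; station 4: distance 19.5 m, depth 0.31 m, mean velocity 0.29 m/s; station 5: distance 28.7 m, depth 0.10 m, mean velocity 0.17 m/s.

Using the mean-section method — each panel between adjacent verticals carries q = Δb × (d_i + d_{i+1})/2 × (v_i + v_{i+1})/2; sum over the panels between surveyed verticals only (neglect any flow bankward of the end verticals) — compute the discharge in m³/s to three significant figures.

Panel 1-2: Δb = 8.5 m, d̄ = (0.08+0.28)/2 = 0.18, v̄ = (0.15+0.37)/2 = 0.26 → q = 8.5×0.18×0.26 = 0.3978 m³/s
Panel 2-3: Δb = 4.9 m, d̄ = (0.28+0.27)/2 = 0.275, v̄ = (0.37+0.39)/2 = 0.38 → q = 4.9×0.275×0.38 = 0.5121 m³/s
Panel 3-4: Δb = 3.3 m, d̄ = (0.27+0.31)/2 = 0.29, v̄ = (0.39+0.29)/2 = 0.34 → q = 3.3×0.29×0.34 = 0.3254 m³/s
Panel 4-5: Δb = 9.2 m, d̄ = (0.31+0.10)/2 = 0.205, v̄ = (0.29+0.17)/2 = 0.23 → q = 9.2×0.205×0.23 = 0.4338 m³/s
Q = Σ q = 1.669 m³/s

1.67 m³/s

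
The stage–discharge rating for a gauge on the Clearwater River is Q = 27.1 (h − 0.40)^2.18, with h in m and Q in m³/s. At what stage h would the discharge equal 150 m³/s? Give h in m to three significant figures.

h − h₀ = (Q/C)^(1/b) = (150/27.1)^(1/2.18) = 2.192 m
h = 0.40 + 2.192 = 2.592 m

2.59 m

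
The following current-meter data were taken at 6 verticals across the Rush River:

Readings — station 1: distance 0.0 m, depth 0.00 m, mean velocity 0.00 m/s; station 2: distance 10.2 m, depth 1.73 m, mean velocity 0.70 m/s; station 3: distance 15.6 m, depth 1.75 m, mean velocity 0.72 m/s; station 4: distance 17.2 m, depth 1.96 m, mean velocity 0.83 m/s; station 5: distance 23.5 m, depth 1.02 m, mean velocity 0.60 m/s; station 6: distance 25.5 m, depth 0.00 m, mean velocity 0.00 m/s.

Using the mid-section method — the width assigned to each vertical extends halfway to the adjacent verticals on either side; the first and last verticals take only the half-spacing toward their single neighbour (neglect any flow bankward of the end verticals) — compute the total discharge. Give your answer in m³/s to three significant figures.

w_2 = (15.6 − 0.0)/2 = 7.8 m; q_2 = 0.70 × 1.73 × 7.8 = 9.446 m³/s
w_3 = (17.2 − 10.2)/2 = 3.5 m; q_3 = 0.72 × 1.75 × 3.5 = 4.410 m³/s
w_4 = (23.5 − 15.6)/2 = 3.95 m; q_4 = 0.83 × 1.96 × 3.95 = 6.426 m³/s
w_5 = (25.5 − 17.2)/2 = 4.15 m; q_5 = 0.60 × 1.02 × 4.15 = 2.540 m³/s
Stations 1, 6 contribute zero (depth or velocity is 0).
Q = Σ qᵢ = 22.82 m³/s

22.8 m³/s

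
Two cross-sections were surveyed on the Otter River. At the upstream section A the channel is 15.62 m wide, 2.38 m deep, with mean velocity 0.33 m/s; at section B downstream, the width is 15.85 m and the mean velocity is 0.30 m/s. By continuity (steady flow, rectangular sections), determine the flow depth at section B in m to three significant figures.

Q = A₁V₁ = (15.62×2.38) × 0.33 = 12.27 m³/s
d₂ = Q/(b₂ V₂) = 12.27/(15.85×0.30) = 2.580 m

2.58 m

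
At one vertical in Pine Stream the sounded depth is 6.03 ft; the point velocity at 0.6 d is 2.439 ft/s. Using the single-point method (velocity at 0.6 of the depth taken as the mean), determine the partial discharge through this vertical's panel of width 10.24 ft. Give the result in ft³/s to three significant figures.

v̄ = v₀.₆ = 2.439 ft/s
q = v̄ × d × w = 2.439 × 6.03 × 10.24 = 150.6 ft³/s

151 ft³/s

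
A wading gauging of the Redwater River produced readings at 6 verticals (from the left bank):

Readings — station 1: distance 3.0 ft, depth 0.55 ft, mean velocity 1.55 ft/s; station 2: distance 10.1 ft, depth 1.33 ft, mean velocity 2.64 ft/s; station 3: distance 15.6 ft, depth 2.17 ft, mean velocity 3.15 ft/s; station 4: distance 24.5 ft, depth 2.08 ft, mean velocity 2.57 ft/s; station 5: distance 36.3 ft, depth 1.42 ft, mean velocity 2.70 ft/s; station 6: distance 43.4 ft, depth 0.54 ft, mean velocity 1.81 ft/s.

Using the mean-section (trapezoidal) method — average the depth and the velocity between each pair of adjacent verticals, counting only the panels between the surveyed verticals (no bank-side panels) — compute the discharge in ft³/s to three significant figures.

Panel 1-2: Δb = 7.1 ft, d̄ = (0.55+1.33)/2 = 0.94, v̄ = (1.55+2.64)/2 = 2.095 → q = 7.1×0.94×2.095 = 13.98 ft³/s
Panel 2-3: Δb = 5.5 ft, d̄ = (1.33+2.17)/2 = 1.75, v̄ = (2.64+3.15)/2 = 2.895 → q = 5.5×1.75×2.895 = 27.86 ft³/s
Panel 3-4: Δb = 8.9 ft, d̄ = (2.17+2.08)/2 = 2.125, v̄ = (3.15+2.57)/2 = 2.86 → q = 8.9×2.125×2.86 = 54.09 ft³/s
Panel 4-5: Δb = 11.8 ft, d̄ = (2.08+1.42)/2 = 1.75, v̄ = (2.57+2.70)/2 = 2.635 → q = 11.8×1.75×2.635 = 54.41 ft³/s
Panel 5-6: Δb = 7.1 ft, d̄ = (1.42+0.54)/2 = 0.98, v̄ = (2.70+1.81)/2 = 2.255 → q = 7.1×0.98×2.255 = 15.69 ft³/s
Q = Σ q = 166.0 ft³/s

166 ft³/s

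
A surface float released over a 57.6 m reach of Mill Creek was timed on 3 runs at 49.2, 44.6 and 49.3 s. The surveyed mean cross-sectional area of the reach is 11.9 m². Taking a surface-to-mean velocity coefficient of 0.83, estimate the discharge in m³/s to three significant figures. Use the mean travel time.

t̄ = (49.2 + 44.6 + 49.3) / 3 = 47.7 s
v_surface = L / t̄ = 57.6 / 47.7 = 1.208 m/s
v_mean = 0.83 × 1.208 = 1.002 m/s
Q = A × v_mean = 11.9 × 1.002 = 11.93 m³/s

11.9 m³/s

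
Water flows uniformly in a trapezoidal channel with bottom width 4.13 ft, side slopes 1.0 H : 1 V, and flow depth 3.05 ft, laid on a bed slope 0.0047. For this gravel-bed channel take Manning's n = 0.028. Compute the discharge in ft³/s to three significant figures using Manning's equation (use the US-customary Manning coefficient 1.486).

114 ft³/s

A = (b + z·y)·y = (4.13 + 1.0×3.05)×3.05 = 21.90 ft²
P = b + 2y√(1+z²) = 4.13 + 2×3.05×√(1+1.0²) = 12.76 ft
R = A/P = 21.90/12.76 = 1.717 ft
Q = (1.486/n)·A·R^(2/3)·S^(1/2) = (1.486/0.028) × 21.90 × 1.717^(2/3) × 0.0047^(1/2) = 114.2 ft³/s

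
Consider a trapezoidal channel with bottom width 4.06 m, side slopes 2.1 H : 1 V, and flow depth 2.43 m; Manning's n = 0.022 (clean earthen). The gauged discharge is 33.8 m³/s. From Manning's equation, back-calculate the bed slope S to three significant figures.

0.000680

A = (b + z·y)·y = (4.06 + 2.1×2.43)×2.43 = 22.27 m²
P = b + 2y√(1+z²) = 4.06 + 2×2.43×√(1+2.1²) = 15.36 m
R = A/P = 22.27/15.36 = 1.449 m
S = (Q·n / (1·A·R^(2/3)))² = (33.8×0.022 / (1×22.27×1.281))² = 0.0006800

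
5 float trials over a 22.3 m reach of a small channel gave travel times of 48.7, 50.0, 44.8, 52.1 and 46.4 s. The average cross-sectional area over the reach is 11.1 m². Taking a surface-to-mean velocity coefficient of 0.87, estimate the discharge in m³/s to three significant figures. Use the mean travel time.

t̄ = (48.7 + 50.0 + 44.8 + 52.1 + 46.4) / 5 = 48.4 s
v_surface = L / t̄ = 22.3 / 48.4 = 0.4607 m/s
v_mean = 0.87 × 0.4607 = 0.4008 m/s
Q = A × v_mean = 11.1 × 0.4008 = 4.449 m³/s

4.45 m³/s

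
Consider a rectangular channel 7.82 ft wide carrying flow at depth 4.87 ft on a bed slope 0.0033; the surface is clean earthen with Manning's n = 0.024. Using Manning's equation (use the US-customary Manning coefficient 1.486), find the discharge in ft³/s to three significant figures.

A = b·y = 7.82 × 4.87 = 38.08 ft²
P = b + 2y = 7.82 + 2×4.87 = 17.56 ft
R = A/P = 38.08/17.56 = 2.169 ft
Q = (1.486/n)·A·R^(2/3)·S^(1/2) = (1.486/0.024) × 38.08 × 2.169^(2/3) × 0.0033^(1/2) = 227.0 ft³/s

227 ft³/s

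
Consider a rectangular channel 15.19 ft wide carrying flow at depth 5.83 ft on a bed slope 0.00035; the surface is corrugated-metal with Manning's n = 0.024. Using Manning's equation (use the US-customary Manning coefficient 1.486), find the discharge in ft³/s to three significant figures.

A = b·y = 15.19 × 5.83 = 88.56 ft²
P = b + 2y = 15.19 + 2×5.83 = 26.85 ft
R = A/P = 88.56/26.85 = 3.298 ft
Q = (1.486/n)·A·R^(2/3)·S^(1/2) = (1.486/0.024) × 88.56 × 3.298^(2/3) × 0.00035^(1/2) = 227.3 ft³/s

227 ft³/s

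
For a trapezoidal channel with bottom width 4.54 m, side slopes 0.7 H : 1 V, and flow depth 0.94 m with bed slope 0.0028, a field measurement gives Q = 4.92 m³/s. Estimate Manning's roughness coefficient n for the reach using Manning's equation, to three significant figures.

A = (b + z·y)·y = (4.54 + 0.7×0.94)×0.94 = 4.886 m²
P = b + 2y√(1+z²) = 4.54 + 2×0.94×√(1+0.7²) = 6.835 m
R = A/P = 4.886/6.835 = 0.7149 m
n = (1/Q)·A·R^(2/3)·S^(1/2) = (1/4.92) × 4.886 × 0.7995 × 0.05292 = 0.04201

0.0420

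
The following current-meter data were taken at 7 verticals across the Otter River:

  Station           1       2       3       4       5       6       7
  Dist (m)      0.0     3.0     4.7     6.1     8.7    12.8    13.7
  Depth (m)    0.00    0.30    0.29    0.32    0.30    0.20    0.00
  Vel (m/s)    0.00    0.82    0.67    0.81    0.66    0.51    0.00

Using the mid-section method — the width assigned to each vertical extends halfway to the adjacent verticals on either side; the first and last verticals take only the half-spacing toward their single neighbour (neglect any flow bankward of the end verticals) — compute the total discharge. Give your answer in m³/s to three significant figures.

2.32 m³/s

w_2 = (4.7 − 0.0)/2 = 2.35 m; q_2 = 0.82 × 0.30 × 2.35 = 0.5781 m³/s
w_3 = (6.1 − 3.0)/2 = 1.55 m; q_3 = 0.67 × 0.29 × 1.55 = 0.3012 m³/s
w_4 = (8.7 − 4.7)/2 = 2 m; q_4 = 0.81 × 0.32 × 2 = 0.5184 m³/s
w_5 = (12.8 − 6.1)/2 = 3.35 m; q_5 = 0.66 × 0.30 × 3.35 = 0.6633 m³/s
w_6 = (13.7 − 8.7)/2 = 2.5 m; q_6 = 0.51 × 0.20 × 2.5 = 0.2550 m³/s
Stations 1, 7 contribute zero (depth or velocity is 0).
Q = Σ qᵢ = 2.316 m³/s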